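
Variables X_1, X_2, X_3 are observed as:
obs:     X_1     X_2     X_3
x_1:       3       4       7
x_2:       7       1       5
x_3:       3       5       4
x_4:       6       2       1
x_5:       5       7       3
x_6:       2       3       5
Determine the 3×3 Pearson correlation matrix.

Step 1 — column means:
  mean(X_1) = (3 + 7 + 3 + 6 + 5 + 2) / 6 = 26/6 = 4.3333
  mean(X_2) = (4 + 1 + 5 + 2 + 7 + 3) / 6 = 22/6 = 3.6667
  mean(X_3) = (7 + 5 + 4 + 1 + 3 + 5) / 6 = 25/6 = 4.1667

Step 2 — sample variances and covariances s[i,j] = (1/(n-1)) · Σ_k (x_{k,i} - mean_i) · (x_{k,j} - mean_j), with n-1 = 5:
  s[X_1,X_1] = ((-1.3333)·(-1.3333) + (2.6667)·(2.6667) + (-1.3333)·(-1.3333) + (1.6667)·(1.6667) + (0.6667)·(0.6667) + (-2.3333)·(-2.3333)) / 5 = 19.3333/5 = 3.8667
  s[X_1,X_2] = ((-1.3333)·(0.3333) + (2.6667)·(-2.6667) + (-1.3333)·(1.3333) + (1.6667)·(-1.6667) + (0.6667)·(3.3333) + (-2.3333)·(-0.6667)) / 5 = -8.3333/5 = -1.6667
  s[X_1,X_3] = ((-1.3333)·(2.8333) + (2.6667)·(0.8333) + (-1.3333)·(-0.1667) + (1.6667)·(-3.1667) + (0.6667)·(-1.1667) + (-2.3333)·(0.8333)) / 5 = -9.3333/5 = -1.8667
  s[X_2,X_2] = ((0.3333)·(0.3333) + (-2.6667)·(-2.6667) + (1.3333)·(1.3333) + (-1.6667)·(-1.6667) + (3.3333)·(3.3333) + (-0.6667)·(-0.6667)) / 5 = 23.3333/5 = 4.6667
  s[X_2,X_3] = ((0.3333)·(2.8333) + (-2.6667)·(0.8333) + (1.3333)·(-0.1667) + (-1.6667)·(-3.1667) + (3.3333)·(-1.1667) + (-0.6667)·(0.8333)) / 5 = -0.6667/5 = -0.1333
  s[X_3,X_3] = ((2.8333)·(2.8333) + (0.8333)·(0.8333) + (-0.1667)·(-0.1667) + (-3.1667)·(-3.1667) + (-1.1667)·(-1.1667) + (0.8333)·(0.8333)) / 5 = 20.8333/5 = 4.1667
  Sample standard deviations s_i = √(s[i,i]):
  s(X_1) = √(3.8667) = 1.9664
  s(X_2) = √(4.6667) = 2.1602
  s(X_3) = √(4.1667) = 2.0412

Step 3 — r_{ij} = s_{ij} / (s_i · s_j):
  r[X_1,X_1] = 1 (diagonal).
  r[X_1,X_2] = -1.6667 / (1.9664 · 2.1602) = -1.6667 / 4.2479 = -0.3924
  r[X_1,X_3] = -1.8667 / (1.9664 · 2.0412) = -1.8667 / 4.0139 = -0.4651
  r[X_2,X_2] = 1 (diagonal).
  r[X_2,X_3] = -0.1333 / (2.1602 · 2.0412) = -0.1333 / 4.4096 = -0.0302
  r[X_3,X_3] = 1 (diagonal).

R is symmetric with unit diagonal. Assembling:

R = [[1, -0.3924, -0.4651],
 [-0.3924, 1, -0.0302],
 [-0.4651, -0.0302, 1]]


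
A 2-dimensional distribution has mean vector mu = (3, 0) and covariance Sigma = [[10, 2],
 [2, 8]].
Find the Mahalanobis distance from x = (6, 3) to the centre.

Step 1 — centre the observation: (x - mu) = (3, 3).

Step 2 — invert Sigma. det(Sigma) = 10·8 - (2)² = 76.
  Sigma^{-1} = (1/det) · [[d, -b], [-b, a]] = [[0.1053, -0.0263],
 [-0.0263, 0.1316]].

Step 3 — form the quadratic (x - mu)^T · Sigma^{-1} · (x - mu):
  Sigma^{-1} · (x - mu) = (0.2368, 0.3158).
  (x - mu)^T · [Sigma^{-1} · (x - mu)] = (3)·(0.2368) + (3)·(0.3158) = 1.6579.

Step 4 — take square root: d = √(1.6579) ≈ 1.2876.

d(x, mu) = √(1.6579) ≈ 1.2876


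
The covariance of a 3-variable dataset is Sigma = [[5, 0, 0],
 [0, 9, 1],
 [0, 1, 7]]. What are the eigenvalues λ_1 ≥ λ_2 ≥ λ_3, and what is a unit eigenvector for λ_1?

Step 1 — characteristic polynomial p(λ) = det(λI - Sigma) = λ³ - tr·λ² + c_1·λ - det, where tr = trace, c_1 = sum of the principal 2×2 minors, det = det(Sigma):
  tr = 5 + 9 + 7 = 21,
  c_1 = (5·9 - (0)²) + (5·7 - (0)²) + (9·7 - (1)²) = 45 + 35 + 62 = 142,
  det = 5·(9·7 - (1)²) - (0)·((0)·7 - (1)·(0)) + (0)·((0)·(1) - 9·(0)) = 5·(62) - (0)·(0) + (0)·(0) = 310.
  So p(λ) = λ³ - 21λ² + 142λ - 310.
Step 2 — look for an integer root (rational root theorem: any rational root is an integer divisor of 310). Testing λ = 5:
  p(5) = 125 - 525 + 710 - 310 = 0  ✓
  Dividing out (λ - 5): p(λ) = (λ - 5)(λ² - 16λ + 62).
Step 3 — remaining eigenvalues from the quadratic λ² - 16λ + 62 = 0:
  Δ = 16² - 4·62 = 256 - 248 = 8,  λ = (16 ± √8)/2 = (16 ± 2.8284)/2 ≈ 9.4142 or 6.5858.
  Sorted: λ_1 = 9.4142,  λ_2 = 6.5858,  λ_3 = 5  (check: sum = 21 = tr ✓).

Step 4 — unit eigenvector for λ_1 ≈ 9.4142: v spans the null space of (Sigma - λ_1 I), whose rows are
  r_1 = (-4.4142, 0, 0),  r_2 = (0, -0.4142, 1),  r_3 = (0, 1, -2.4142).
  v is orthogonal to every row, so take v ∝ r_1 × r_2 = ((0)·(1) - (0)·(-0.4142), (0)·(0) - (-4.4142)·(1), (-4.4142)·(-0.4142) - (0)·(0)) ≈ (0, 4.4142, 1.8284).
  Let u = (0, 4.4142, 1.8284).
  ||u|| = √((0)² + (4.4142)² + (1.8284)²) = √(22.8284) ≈ 4.7779,  v_1 = u/||u|| ≈ (0, 0.9239, 0.3827) (||v_1|| = 1).

λ_1 = 9.4142,  λ_2 = 6.5858,  λ_3 = 5;  v_1 ≈ (0, 0.9239, 0.3827)


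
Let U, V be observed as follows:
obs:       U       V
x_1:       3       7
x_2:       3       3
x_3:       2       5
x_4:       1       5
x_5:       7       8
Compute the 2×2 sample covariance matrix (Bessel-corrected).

Step 1 — column means:
  mean(U) = (3 + 3 + 2 + 1 + 7) / 5 = 16/5 = 3.2
  mean(V) = (7 + 3 + 5 + 5 + 8) / 5 = 28/5 = 5.6

Step 2 — sample covariance S[i,j] = (1/(n-1)) · Σ_k (x_{k,i} - mean_i) · (x_{k,j} - mean_j), with n-1 = 4.
  S[U,U] = ((-0.2)·(-0.2) + (-0.2)·(-0.2) + (-1.2)·(-1.2) + (-2.2)·(-2.2) + (3.8)·(3.8)) / 4 = 20.8/4 = 5.2
  S[U,V] = ((-0.2)·(1.4) + (-0.2)·(-2.6) + (-1.2)·(-0.6) + (-2.2)·(-0.6) + (3.8)·(2.4)) / 4 = 11.4/4 = 2.85
  S[V,V] = ((1.4)·(1.4) + (-2.6)·(-2.6) + (-0.6)·(-0.6) + (-0.6)·(-0.6) + (2.4)·(2.4)) / 4 = 15.2/4 = 3.8

S is symmetric (S[j,i] = S[i,j]). Assembling:

S = [[5.2, 2.85],
 [2.85, 3.8]]


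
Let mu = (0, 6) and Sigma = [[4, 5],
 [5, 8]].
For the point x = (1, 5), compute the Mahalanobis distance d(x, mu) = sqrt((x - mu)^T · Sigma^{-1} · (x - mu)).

Step 1 — centre the observation: (x - mu) = (1, -1).

Step 2 — invert Sigma. det(Sigma) = 4·8 - (5)² = 7.
  Sigma^{-1} = (1/det) · [[d, -b], [-b, a]] = [[1.1429, -0.7143],
 [-0.7143, 0.5714]].

Step 3 — form the quadratic (x - mu)^T · Sigma^{-1} · (x - mu):
  Sigma^{-1} · (x - mu) = (1.8571, -1.2857).
  (x - mu)^T · [Sigma^{-1} · (x - mu)] = (1)·(1.8571) + (-1)·(-1.2857) = 3.1429.

Step 4 — take square root: d = √(3.1429) ≈ 1.7728.

d(x, mu) = √(3.1429) ≈ 1.7728


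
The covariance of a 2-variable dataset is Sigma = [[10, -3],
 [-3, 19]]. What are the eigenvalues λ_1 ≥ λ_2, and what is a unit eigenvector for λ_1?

Step 1 — characteristic polynomial of 2×2 Sigma:
  det(Sigma - λI) = λ² - trace · λ + det = 0.
  trace = 10 + 19 = 29, det = 10·19 - (-3)² = 181.
Step 2 — discriminant:
  Δ = trace² - 4·det = 841 - 724 = 117.
Step 3 — eigenvalues:
  λ = (trace ± √Δ)/2 = (29 ± 10.8167)/2,
  λ_1 = 19.9083,  λ_2 = 9.0917.

Step 4 — unit eigenvector for λ_1: solve (Sigma - λ_1 I)v = 0. First row:
  (10 - 19.9083)·v_x + (-3)·v_y = 0, i.e. (-9.9083)·v_x + (-3)·v_y = 0,
  so v ∝ (b, λ_1 - a) = (-3, 9.9083); multiply by -1 so the first entry is positive: u = (3, -9.9083).
  ||u|| = √((3)² + (-9.9083)²) = √(107.1749) ≈ 10.3525,
  v_1 = u/||u|| ≈ (0.2898, -0.9571) (||v_1|| = 1).

λ_1 = 19.9083,  λ_2 = 9.0917;  v_1 ≈ (0.2898, -0.9571)


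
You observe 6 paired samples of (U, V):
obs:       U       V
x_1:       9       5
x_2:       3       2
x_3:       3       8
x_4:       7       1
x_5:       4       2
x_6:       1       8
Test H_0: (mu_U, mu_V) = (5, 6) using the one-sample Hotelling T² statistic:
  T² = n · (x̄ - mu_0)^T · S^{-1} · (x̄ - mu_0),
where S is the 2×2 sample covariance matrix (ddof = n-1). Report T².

Step 1 — sample mean vector:
  mean(U) = (9 + 3 + 3 + 7 + 4 + 1) / 6 = 27/6 = 4.5
  mean(V) = (5 + 2 + 8 + 1 + 2 + 8) / 6 = 26/6 = 4.3333
  x̄ = (4.5, 4.3333),  deviation x̄ - mu_0 = (4.5, 4.3333) - (5, 6) = (-0.5, -1.6667).

Step 2 — sample covariance matrix, S[i,j] = (1/(n-1)) · Σ_k (x_{k,i} - mean_i) · (x_{k,j} - mean_j), divisor n-1 = 5:
  S[U,U] = ((4.5)·(4.5) + (-1.5)·(-1.5) + (-1.5)·(-1.5) + (2.5)·(2.5) + (-0.5)·(-0.5) + (-3.5)·(-3.5)) / 5 = 43.5/5 = 8.7
  S[U,V] = ((4.5)·(0.6667) + (-1.5)·(-2.3333) + (-1.5)·(3.6667) + (2.5)·(-3.3333) + (-0.5)·(-2.3333) + (-3.5)·(3.6667)) / 5 = -19/5 = -3.8
  S[V,V] = ((0.6667)·(0.6667) + (-2.3333)·(-2.3333) + (3.6667)·(3.6667) + (-3.3333)·(-3.3333) + (-2.3333)·(-2.3333) + (3.6667)·(3.6667)) / 5 = 49.3333/5 = 9.8667
  S = [[8.7, -3.8],
 [-3.8, 9.8667]].

Step 3 — invert S. det(S) = 8.7·9.8667 - (-3.8)² = 71.4.
  S^{-1} = (1/det) · [[d, -b], [-b, a]] = [[0.1382, 0.0532],
 [0.0532, 0.1218]].

Step 4 — quadratic form (x̄ - mu_0)^T · S^{-1} · (x̄ - mu_0):
  S^{-1} · (x̄ - mu_0) = (-0.1578, -0.2297),
  (x̄ - mu_0)^T · [...] = (-0.5)·(-0.1578) + (-1.6667)·(-0.2297) = 0.4617.

Step 5 — scale by n: T² = 6 · 0.4617 = 2.7703.

T² ≈ 2.7703


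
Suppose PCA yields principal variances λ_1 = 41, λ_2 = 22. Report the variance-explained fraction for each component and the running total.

Step 1 — total variance = trace(Sigma) = Σ λ_i = 41 + 22 = 63.

Step 2 — fraction explained by component i = λ_i / Σ λ:
  PC1: 41/63 = 0.6508
  PC2: 22/63 = 0.3492

Step 3 — cumulative fraction after k components = (λ_1 + ... + λ_k) / Σ λ:
  k = 1: 41/63 = 0.6508
  k = 2: (41 + 22)/63 = 63/63 = 1

Summary (fraction, with percent):

explained: PC1 0.6508 (65.08%), PC2 0.3492 (34.92%);  cumulative: 0.6508, 1


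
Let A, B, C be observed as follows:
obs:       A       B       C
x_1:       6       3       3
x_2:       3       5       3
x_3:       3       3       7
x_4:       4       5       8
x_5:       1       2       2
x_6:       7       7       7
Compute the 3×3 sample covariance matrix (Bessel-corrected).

Step 1 — column means:
  mean(A) = (6 + 3 + 3 + 4 + 1 + 7) / 6 = 24/6 = 4
  mean(B) = (3 + 5 + 3 + 5 + 2 + 7) / 6 = 25/6 = 4.1667
  mean(C) = (3 + 3 + 7 + 8 + 2 + 7) / 6 = 30/6 = 5

Step 2 — sample covariance S[i,j] = (1/(n-1)) · Σ_k (x_{k,i} - mean_i) · (x_{k,j} - mean_j), with n-1 = 5.
  S[A,A] = ((2)·(2) + (-1)·(-1) + (-1)·(-1) + (0)·(0) + (-3)·(-3) + (3)·(3)) / 5 = 24/5 = 4.8
  S[A,B] = ((2)·(-1.1667) + (-1)·(0.8333) + (-1)·(-1.1667) + (0)·(0.8333) + (-3)·(-2.1667) + (3)·(2.8333)) / 5 = 13/5 = 2.6
  S[A,C] = ((2)·(-2) + (-1)·(-2) + (-1)·(2) + (0)·(3) + (-3)·(-3) + (3)·(2)) / 5 = 11/5 = 2.2
  S[B,B] = ((-1.1667)·(-1.1667) + (0.8333)·(0.8333) + (-1.1667)·(-1.1667) + (0.8333)·(0.8333) + (-2.1667)·(-2.1667) + (2.8333)·(2.8333)) / 5 = 16.8333/5 = 3.3667
  S[B,C] = ((-1.1667)·(-2) + (0.8333)·(-2) + (-1.1667)·(2) + (0.8333)·(3) + (-2.1667)·(-3) + (2.8333)·(2)) / 5 = 13/5 = 2.6
  S[C,C] = ((-2)·(-2) + (-2)·(-2) + (2)·(2) + (3)·(3) + (-3)·(-3) + (2)·(2)) / 5 = 34/5 = 6.8

S is symmetric (S[j,i] = S[i,j]). Assembling:

S = [[4.8, 2.6, 2.2],
 [2.6, 3.3667, 2.6],
 [2.2, 2.6, 6.8]]


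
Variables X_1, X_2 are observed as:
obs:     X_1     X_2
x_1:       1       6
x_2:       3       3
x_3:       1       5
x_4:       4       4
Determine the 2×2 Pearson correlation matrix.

Step 1 — column means:
  mean(X_1) = (1 + 3 + 1 + 4) / 4 = 9/4 = 2.25
  mean(X_2) = (6 + 3 + 5 + 4) / 4 = 18/4 = 4.5

Step 2 — sample variances and covariances s[i,j] = (1/(n-1)) · Σ_k (x_{k,i} - mean_i) · (x_{k,j} - mean_j), with n-1 = 3:
  s[X_1,X_1] = ((-1.25)·(-1.25) + (0.75)·(0.75) + (-1.25)·(-1.25) + (1.75)·(1.75)) / 3 = 6.75/3 = 2.25
  s[X_1,X_2] = ((-1.25)·(1.5) + (0.75)·(-1.5) + (-1.25)·(0.5) + (1.75)·(-0.5)) / 3 = -4.5/3 = -1.5
  s[X_2,X_2] = ((1.5)·(1.5) + (-1.5)·(-1.5) + (0.5)·(0.5) + (-0.5)·(-0.5)) / 3 = 5/3 = 1.6667
  Sample standard deviations s_i = √(s[i,i]):
  s(X_1) = √(2.25) = 1.5
  s(X_2) = √(1.6667) = 1.291

Step 3 — r_{ij} = s_{ij} / (s_i · s_j):
  r[X_1,X_1] = 1 (diagonal).
  r[X_1,X_2] = -1.5 / (1.5 · 1.291) = -1.5 / 1.9365 = -0.7746
  r[X_2,X_2] = 1 (diagonal).

R is symmetric with unit diagonal. Assembling:

R = [[1, -0.7746],
 [-0.7746, 1]]


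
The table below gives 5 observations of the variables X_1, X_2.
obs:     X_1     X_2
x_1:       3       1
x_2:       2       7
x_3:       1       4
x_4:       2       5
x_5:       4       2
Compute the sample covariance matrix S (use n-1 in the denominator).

Step 1 — column means:
  mean(X_1) = (3 + 2 + 1 + 2 + 4) / 5 = 12/5 = 2.4
  mean(X_2) = (1 + 7 + 4 + 5 + 2) / 5 = 19/5 = 3.8

Step 2 — sample covariance S[i,j] = (1/(n-1)) · Σ_k (x_{k,i} - mean_i) · (x_{k,j} - mean_j), with n-1 = 4.
  S[X_1,X_1] = ((0.6)·(0.6) + (-0.4)·(-0.4) + (-1.4)·(-1.4) + (-0.4)·(-0.4) + (1.6)·(1.6)) / 4 = 5.2/4 = 1.3
  S[X_1,X_2] = ((0.6)·(-2.8) + (-0.4)·(3.2) + (-1.4)·(0.2) + (-0.4)·(1.2) + (1.6)·(-1.8)) / 4 = -6.6/4 = -1.65
  S[X_2,X_2] = ((-2.8)·(-2.8) + (3.2)·(3.2) + (0.2)·(0.2) + (1.2)·(1.2) + (-1.8)·(-1.8)) / 4 = 22.8/4 = 5.7

S is symmetric (S[j,i] = S[i,j]). Assembling:

S = [[1.3, -1.65],
 [-1.65, 5.7]]


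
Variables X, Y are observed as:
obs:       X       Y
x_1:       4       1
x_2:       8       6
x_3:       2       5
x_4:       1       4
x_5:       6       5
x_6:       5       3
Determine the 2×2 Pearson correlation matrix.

Step 1 — column means:
  mean(X) = (4 + 8 + 2 + 1 + 6 + 5) / 6 = 26/6 = 4.3333
  mean(Y) = (1 + 6 + 5 + 4 + 5 + 3) / 6 = 24/6 = 4

Step 2 — sample variances and covariances s[i,j] = (1/(n-1)) · Σ_k (x_{k,i} - mean_i) · (x_{k,j} - mean_j), with n-1 = 5:
  s[X,X] = ((-0.3333)·(-0.3333) + (3.6667)·(3.6667) + (-2.3333)·(-2.3333) + (-3.3333)·(-3.3333) + (1.6667)·(1.6667) + (0.6667)·(0.6667)) / 5 = 33.3333/5 = 6.6667
  s[X,Y] = ((-0.3333)·(-3) + (3.6667)·(2) + (-2.3333)·(1) + (-3.3333)·(0) + (1.6667)·(1) + (0.6667)·(-1)) / 5 = 7/5 = 1.4
  s[Y,Y] = ((-3)·(-3) + (2)·(2) + (1)·(1) + (0)·(0) + (1)·(1) + (-1)·(-1)) / 5 = 16/5 = 3.2
  Sample standard deviations s_i = √(s[i,i]):
  s(X) = √(6.6667) = 2.582
  s(Y) = √(3.2) = 1.7889

Step 3 — r_{ij} = s_{ij} / (s_i · s_j):
  r[X,X] = 1 (diagonal).
  r[X,Y] = 1.4 / (2.582 · 1.7889) = 1.4 / 4.6188 = 0.3031
  r[Y,Y] = 1 (diagonal).

R is symmetric with unit diagonal. Assembling:

R = [[1, 0.3031],
 [0.3031, 1]]


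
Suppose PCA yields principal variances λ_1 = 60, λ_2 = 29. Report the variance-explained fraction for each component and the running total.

Step 1 — total variance = trace(Sigma) = Σ λ_i = 60 + 29 = 89.

Step 2 — fraction explained by component i = λ_i / Σ λ:
  PC1: 60/89 = 0.6742
  PC2: 29/89 = 0.3258

Step 3 — cumulative fraction after k components = (λ_1 + ... + λ_k) / Σ λ:
  k = 1: 60/89 = 0.6742
  k = 2: (60 + 29)/89 = 89/89 = 1

Summary (fraction, with percent):

explained: PC1 0.6742 (67.42%), PC2 0.3258 (32.58%);  cumulative: 0.6742, 1


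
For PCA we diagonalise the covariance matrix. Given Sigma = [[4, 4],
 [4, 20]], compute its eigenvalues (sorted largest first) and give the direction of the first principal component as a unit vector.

Step 1 — characteristic polynomial of 2×2 Sigma:
  det(Sigma - λI) = λ² - trace · λ + det = 0.
  trace = 4 + 20 = 24, det = 4·20 - (4)² = 64.
Step 2 — discriminant:
  Δ = trace² - 4·det = 576 - 256 = 320.
Step 3 — eigenvalues:
  λ = (trace ± √Δ)/2 = (24 ± 17.8885)/2,
  λ_1 = 20.9443,  λ_2 = 3.0557.

Step 4 — unit eigenvector for λ_1: solve (Sigma - λ_1 I)v = 0. First row:
  (4 - 20.9443)·v_x + (4)·v_y = 0, i.e. (-16.9443)·v_x + (4)·v_y = 0,
  so v ∝ (b, λ_1 - a) = (4, 16.9443) = u.
  ||u|| = √((4)² + (16.9443)²) = √(303.1084) ≈ 17.41,
  v_1 = u/||u|| ≈ (0.2298, 0.9732) (||v_1|| = 1).

λ_1 = 20.9443,  λ_2 = 3.0557;  v_1 ≈ (0.2298, 0.9732)


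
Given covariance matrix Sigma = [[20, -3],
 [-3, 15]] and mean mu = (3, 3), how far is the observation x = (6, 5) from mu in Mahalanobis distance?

Step 1 — centre the observation: (x - mu) = (3, 2).

Step 2 — invert Sigma. det(Sigma) = 20·15 - (-3)² = 291.
  Sigma^{-1} = (1/det) · [[d, -b], [-b, a]] = [[0.0515, 0.0103],
 [0.0103, 0.0687]].

Step 3 — form the quadratic (x - mu)^T · Sigma^{-1} · (x - mu):
  Sigma^{-1} · (x - mu) = (0.1753, 0.1684).
  (x - mu)^T · [Sigma^{-1} · (x - mu)] = (3)·(0.1753) + (2)·(0.1684) = 0.8625.

Step 4 — take square root: d = √(0.8625) ≈ 0.9287.

d(x, mu) = √(0.8625) ≈ 0.9287


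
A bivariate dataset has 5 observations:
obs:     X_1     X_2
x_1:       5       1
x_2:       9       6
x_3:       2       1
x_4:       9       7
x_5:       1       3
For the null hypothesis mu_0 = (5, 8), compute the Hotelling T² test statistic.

Step 1 — sample mean vector:
  mean(X_1) = (5 + 9 + 2 + 9 + 1) / 5 = 26/5 = 5.2
  mean(X_2) = (1 + 6 + 1 + 7 + 3) / 5 = 18/5 = 3.6
  x̄ = (5.2, 3.6),  deviation x̄ - mu_0 = (5.2, 3.6) - (5, 8) = (0.2, -4.4).

Step 2 — sample covariance matrix, S[i,j] = (1/(n-1)) · Σ_k (x_{k,i} - mean_i) · (x_{k,j} - mean_j), divisor n-1 = 4:
  S[X_1,X_1] = ((-0.2)·(-0.2) + (3.8)·(3.8) + (-3.2)·(-3.2) + (3.8)·(3.8) + (-4.2)·(-4.2)) / 4 = 56.8/4 = 14.2
  S[X_1,X_2] = ((-0.2)·(-2.6) + (3.8)·(2.4) + (-3.2)·(-2.6) + (3.8)·(3.4) + (-4.2)·(-0.6)) / 4 = 33.4/4 = 8.35
  S[X_2,X_2] = ((-2.6)·(-2.6) + (2.4)·(2.4) + (-2.6)·(-2.6) + (3.4)·(3.4) + (-0.6)·(-0.6)) / 4 = 31.2/4 = 7.8
  S = [[14.2, 8.35],
 [8.35, 7.8]].

Step 3 — invert S. det(S) = 14.2·7.8 - (8.35)² = 41.0375.
  S^{-1} = (1/det) · [[d, -b], [-b, a]] = [[0.1901, -0.2035],
 [-0.2035, 0.346]].

Step 4 — quadratic form (x̄ - mu_0)^T · S^{-1} · (x̄ - mu_0):
  S^{-1} · (x̄ - mu_0) = (0.9333, -1.5632),
  (x̄ - mu_0)^T · [...] = (0.2)·(0.9333) + (-4.4)·(-1.5632) = 7.0648.

Step 5 — scale by n: T² = 5 · 7.0648 = 35.3238.

T² ≈ 35.3238


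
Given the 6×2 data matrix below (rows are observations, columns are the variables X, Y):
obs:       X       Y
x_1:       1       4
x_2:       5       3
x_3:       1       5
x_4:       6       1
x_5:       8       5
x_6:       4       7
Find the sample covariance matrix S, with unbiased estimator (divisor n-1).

Step 1 — column means:
  mean(X) = (1 + 5 + 1 + 6 + 8 + 4) / 6 = 25/6 = 4.1667
  mean(Y) = (4 + 3 + 5 + 1 + 5 + 7) / 6 = 25/6 = 4.1667

Step 2 — sample covariance S[i,j] = (1/(n-1)) · Σ_k (x_{k,i} - mean_i) · (x_{k,j} - mean_j), with n-1 = 5.
  S[X,X] = ((-3.1667)·(-3.1667) + (0.8333)·(0.8333) + (-3.1667)·(-3.1667) + (1.8333)·(1.8333) + (3.8333)·(3.8333) + (-0.1667)·(-0.1667)) / 5 = 38.8333/5 = 7.7667
  S[X,Y] = ((-3.1667)·(-0.1667) + (0.8333)·(-1.1667) + (-3.1667)·(0.8333) + (1.8333)·(-3.1667) + (3.8333)·(0.8333) + (-0.1667)·(2.8333)) / 5 = -6.1667/5 = -1.2333
  S[Y,Y] = ((-0.1667)·(-0.1667) + (-1.1667)·(-1.1667) + (0.8333)·(0.8333) + (-3.1667)·(-3.1667) + (0.8333)·(0.8333) + (2.8333)·(2.8333)) / 5 = 20.8333/5 = 4.1667

S is symmetric (S[j,i] = S[i,j]). Assembling:

S = [[7.7667, -1.2333],
 [-1.2333, 4.1667]]


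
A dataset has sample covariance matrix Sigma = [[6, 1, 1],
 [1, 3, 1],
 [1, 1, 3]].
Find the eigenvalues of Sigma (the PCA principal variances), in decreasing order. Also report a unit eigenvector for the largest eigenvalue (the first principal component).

Step 1 — characteristic polynomial p(λ) = det(λI - Sigma) = λ³ - tr·λ² + c_1·λ - det, where tr = trace, c_1 = sum of the principal 2×2 minors, det = det(Sigma):
  tr = 6 + 3 + 3 = 12,
  c_1 = (6·3 - (1)²) + (6·3 - (1)²) + (3·3 - (1)²) = 17 + 17 + 8 = 42,
  det = 6·(3·3 - (1)²) - (1)·((1)·3 - (1)·(1)) + (1)·((1)·(1) - 3·(1)) = 6·(8) - (1)·(2) + (1)·(-2) = 44.
  So p(λ) = λ³ - 12λ² + 42λ - 44.
Step 2 — look for an integer root (rational root theorem: any rational root is an integer divisor of 44). Testing λ = 2:
  p(2) = 8 - 48 + 84 - 44 = 0  ✓
  Dividing out (λ - 2): p(λ) = (λ - 2)(λ² - 10λ + 22).
Step 3 — remaining eigenvalues from the quadratic λ² - 10λ + 22 = 0:
  Δ = 10² - 4·22 = 100 - 88 = 12,  λ = (10 ± √12)/2 = (10 ± 3.4641)/2 ≈ 6.7321 or 3.2679.
  Sorted: λ_1 = 6.7321,  λ_2 = 3.2679,  λ_3 = 2  (check: sum = 12 = tr ✓).

Step 4 — unit eigenvector for λ_1 ≈ 6.7321: v spans the null space of (Sigma - λ_1 I), whose rows are
  r_1 = (-0.7321, 1, 1),  r_2 = (1, -3.7321, 1),  r_3 = (1, 1, -3.7321).
  v is orthogonal to every row, so take v ∝ r_1 × r_2 = ((1)·(1) - (1)·(-3.7321), (1)·(1) - (-0.7321)·(1), (-0.7321)·(-3.7321) - (1)·(1)) ≈ (4.7321, 1.7321, 1.7321).
  Let u = (4.7321, 1.7321, 1.7321).
  ||u|| = √((4.7321)² + (1.7321)² + (1.7321)²) = √(28.3923) ≈ 5.3284,  v_1 = u/||u|| ≈ (0.8881, 0.3251, 0.3251) (||v_1|| = 1).

λ_1 = 6.7321,  λ_2 = 3.2679,  λ_3 = 2;  v_1 ≈ (0.8881, 0.3251, 0.3251)


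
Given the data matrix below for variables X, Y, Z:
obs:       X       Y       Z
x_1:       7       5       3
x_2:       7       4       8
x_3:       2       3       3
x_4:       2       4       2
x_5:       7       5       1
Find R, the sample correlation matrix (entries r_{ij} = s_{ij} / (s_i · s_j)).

Step 1 — column means:
  mean(X) = (7 + 7 + 2 + 2 + 7) / 5 = 25/5 = 5
  mean(Y) = (5 + 4 + 3 + 4 + 5) / 5 = 21/5 = 4.2
  mean(Z) = (3 + 8 + 3 + 2 + 1) / 5 = 17/5 = 3.4

Step 2 — sample variances and covariances s[i,j] = (1/(n-1)) · Σ_k (x_{k,i} - mean_i) · (x_{k,j} - mean_j), with n-1 = 4:
  s[X,X] = ((2)·(2) + (2)·(2) + (-3)·(-3) + (-3)·(-3) + (2)·(2)) / 4 = 30/4 = 7.5
  s[X,Y] = ((2)·(0.8) + (2)·(-0.2) + (-3)·(-1.2) + (-3)·(-0.2) + (2)·(0.8)) / 4 = 7/4 = 1.75
  s[X,Z] = ((2)·(-0.4) + (2)·(4.6) + (-3)·(-0.4) + (-3)·(-1.4) + (2)·(-2.4)) / 4 = 9/4 = 2.25
  s[Y,Y] = ((0.8)·(0.8) + (-0.2)·(-0.2) + (-1.2)·(-1.2) + (-0.2)·(-0.2) + (0.8)·(0.8)) / 4 = 2.8/4 = 0.7
  s[Y,Z] = ((0.8)·(-0.4) + (-0.2)·(4.6) + (-1.2)·(-0.4) + (-0.2)·(-1.4) + (0.8)·(-2.4)) / 4 = -2.4/4 = -0.6
  s[Z,Z] = ((-0.4)·(-0.4) + (4.6)·(4.6) + (-0.4)·(-0.4) + (-1.4)·(-1.4) + (-2.4)·(-2.4)) / 4 = 29.2/4 = 7.3
  Sample standard deviations s_i = √(s[i,i]):
  s(X) = √(7.5) = 2.7386
  s(Y) = √(0.7) = 0.8367
  s(Z) = √(7.3) = 2.7019

Step 3 — r_{ij} = s_{ij} / (s_i · s_j):
  r[X,X] = 1 (diagonal).
  r[X,Y] = 1.75 / (2.7386 · 0.8367) = 1.75 / 2.2913 = 0.7638
  r[X,Z] = 2.25 / (2.7386 · 2.7019) = 2.25 / 7.3993 = 0.3041
  r[Y,Y] = 1 (diagonal).
  r[Y,Z] = -0.6 / (0.8367 · 2.7019) = -0.6 / 2.2605 = -0.2654
  r[Z,Z] = 1 (diagonal).

R is symmetric with unit diagonal. Assembling:

R = [[1, 0.7638, 0.3041],
 [0.7638, 1, -0.2654],
 [0.3041, -0.2654, 1]]


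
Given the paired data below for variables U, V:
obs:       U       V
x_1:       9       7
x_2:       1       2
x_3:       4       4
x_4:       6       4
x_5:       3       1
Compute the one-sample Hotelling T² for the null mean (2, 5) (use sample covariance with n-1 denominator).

Step 1 — sample mean vector:
  mean(U) = (9 + 1 + 4 + 6 + 3) / 5 = 23/5 = 4.6
  mean(V) = (7 + 2 + 4 + 4 + 1) / 5 = 18/5 = 3.6
  x̄ = (4.6, 3.6),  deviation x̄ - mu_0 = (4.6, 3.6) - (2, 5) = (2.6, -1.4).

Step 2 — sample covariance matrix, S[i,j] = (1/(n-1)) · Σ_k (x_{k,i} - mean_i) · (x_{k,j} - mean_j), divisor n-1 = 4:
  S[U,U] = ((4.4)·(4.4) + (-3.6)·(-3.6) + (-0.6)·(-0.6) + (1.4)·(1.4) + (-1.6)·(-1.6)) / 4 = 37.2/4 = 9.3
  S[U,V] = ((4.4)·(3.4) + (-3.6)·(-1.6) + (-0.6)·(0.4) + (1.4)·(0.4) + (-1.6)·(-2.6)) / 4 = 25.2/4 = 6.3
  S[V,V] = ((3.4)·(3.4) + (-1.6)·(-1.6) + (0.4)·(0.4) + (0.4)·(0.4) + (-2.6)·(-2.6)) / 4 = 21.2/4 = 5.3
  S = [[9.3, 6.3],
 [6.3, 5.3]].

Step 3 — invert S. det(S) = 9.3·5.3 - (6.3)² = 9.6.
  S^{-1} = (1/det) · [[d, -b], [-b, a]] = [[0.5521, -0.6562],
 [-0.6562, 0.9687]].

Step 4 — quadratic form (x̄ - mu_0)^T · S^{-1} · (x̄ - mu_0):
  S^{-1} · (x̄ - mu_0) = (2.3542, -3.0625),
  (x̄ - mu_0)^T · [...] = (2.6)·(2.3542) + (-1.4)·(-3.0625) = 10.4083.

Step 5 — scale by n: T² = 5 · 10.4083 = 52.0417.

T² ≈ 52.0417


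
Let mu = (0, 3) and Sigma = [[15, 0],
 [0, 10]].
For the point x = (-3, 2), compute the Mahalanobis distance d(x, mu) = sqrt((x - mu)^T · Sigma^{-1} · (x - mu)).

Step 1 — centre the observation: (x - mu) = (-3, -1).

Step 2 — invert Sigma. det(Sigma) = 15·10 - (0)² = 150.
  Sigma^{-1} = (1/det) · [[d, -b], [-b, a]] = [[0.0667, 0],
 [0, 0.1]].

Step 3 — form the quadratic (x - mu)^T · Sigma^{-1} · (x - mu):
  Sigma^{-1} · (x - mu) = (-0.2, -0.1).
  (x - mu)^T · [Sigma^{-1} · (x - mu)] = (-3)·(-0.2) + (-1)·(-0.1) = 0.7.

Step 4 — take square root: d = √(0.7) ≈ 0.8367.

d(x, mu) = √(0.7) ≈ 0.8367


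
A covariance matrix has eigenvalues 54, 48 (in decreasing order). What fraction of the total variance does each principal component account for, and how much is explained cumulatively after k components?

Step 1 — total variance = trace(Sigma) = Σ λ_i = 54 + 48 = 102.

Step 2 — fraction explained by component i = λ_i / Σ λ:
  PC1: 54/102 = 0.5294
  PC2: 48/102 = 0.4706

Step 3 — cumulative fraction after k components = (λ_1 + ... + λ_k) / Σ λ:
  k = 1: 54/102 = 0.5294
  k = 2: (54 + 48)/102 = 102/102 = 1

Summary (fraction, with percent):

explained: PC1 0.5294 (52.94%), PC2 0.4706 (47.06%);  cumulative: 0.5294, 1


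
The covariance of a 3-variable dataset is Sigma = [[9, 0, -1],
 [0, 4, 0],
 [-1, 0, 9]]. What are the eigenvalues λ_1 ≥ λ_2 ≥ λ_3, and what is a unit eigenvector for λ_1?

Step 1 — characteristic polynomial p(λ) = det(λI - Sigma) = λ³ - tr·λ² + c_1·λ - det, where tr = trace, c_1 = sum of the principal 2×2 minors, det = det(Sigma):
  tr = 9 + 4 + 9 = 22,
  c_1 = (9·4 - (0)²) + (9·9 - (-1)²) + (4·9 - (0)²) = 36 + 80 + 36 = 152,
  det = 9·(4·9 - (0)²) - (0)·((0)·9 - (0)·(-1)) + (-1)·((0)·(0) - 4·(-1)) = 9·(36) - (0)·(0) + (-1)·(4) = 320.
  So p(λ) = λ³ - 22λ² + 152λ - 320.
Step 2 — look for an integer root (rational root theorem: any rational root is an integer divisor of 320). Testing λ = 4:
  p(4) = 64 - 352 + 608 - 320 = 0  ✓
  Dividing out (λ - 4): p(λ) = (λ - 4)(λ² - 18λ + 80).
Step 3 — remaining eigenvalues from the quadratic λ² - 18λ + 80 = 0:
  Δ = 18² - 4·80 = 324 - 320 = 4,  λ = (18 ± √4)/2 = (18 ± 2)/2 = 10 or 8.
  Sorted: λ_1 = 10,  λ_2 = 8,  λ_3 = 4  (check: sum = 22 = tr ✓).

Step 4 — unit eigenvector for λ_1 = 10: v spans the null space of (Sigma - λ_1 I), whose rows are
  r_1 = (-1, 0, -1),  r_2 = (0, -6, 0),  r_3 = (-1, 0, -1).
  v is orthogonal to every row, so take v ∝ r_1 × r_2 = ((0)·(0) - (-1)·(-6), (-1)·(0) - (-1)·(0), (-1)·(-6) - (0)·(0)) = (-6, 0, 6).
  Rescale (divide by 6; multiply by -1 so the first nonzero entry is positive): u = (1, 0, -1).
  ||u|| = √((1)² + (0)² + (-1)²) = √(2) ≈ 1.4142,  v_1 = u/||u|| ≈ (0.7071, 0, -0.7071) (||v_1|| = 1).

λ_1 = 10,  λ_2 = 8,  λ_3 = 4;  v_1 ≈ (0.7071, 0, -0.7071)


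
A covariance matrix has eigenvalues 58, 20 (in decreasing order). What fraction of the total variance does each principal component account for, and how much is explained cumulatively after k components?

Step 1 — total variance = trace(Sigma) = Σ λ_i = 58 + 20 = 78.

Step 2 — fraction explained by component i = λ_i / Σ λ:
  PC1: 58/78 = 0.7436
  PC2: 20/78 = 0.2564

Step 3 — cumulative fraction after k components = (λ_1 + ... + λ_k) / Σ λ:
  k = 1: 58/78 = 0.7436
  k = 2: (58 + 20)/78 = 78/78 = 1

Summary (fraction, with percent):

explained: PC1 0.7436 (74.36%), PC2 0.2564 (25.64%);  cumulative: 0.7436, 1


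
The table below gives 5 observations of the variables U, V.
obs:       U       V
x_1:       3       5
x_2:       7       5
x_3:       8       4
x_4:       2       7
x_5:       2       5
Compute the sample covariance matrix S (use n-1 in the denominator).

Step 1 — column means:
  mean(U) = (3 + 7 + 8 + 2 + 2) / 5 = 22/5 = 4.4
  mean(V) = (5 + 5 + 4 + 7 + 5) / 5 = 26/5 = 5.2

Step 2 — sample covariance S[i,j] = (1/(n-1)) · Σ_k (x_{k,i} - mean_i) · (x_{k,j} - mean_j), with n-1 = 4.
  S[U,U] = ((-1.4)·(-1.4) + (2.6)·(2.6) + (3.6)·(3.6) + (-2.4)·(-2.4) + (-2.4)·(-2.4)) / 4 = 33.2/4 = 8.3
  S[U,V] = ((-1.4)·(-0.2) + (2.6)·(-0.2) + (3.6)·(-1.2) + (-2.4)·(1.8) + (-2.4)·(-0.2)) / 4 = -8.4/4 = -2.1
  S[V,V] = ((-0.2)·(-0.2) + (-0.2)·(-0.2) + (-1.2)·(-1.2) + (1.8)·(1.8) + (-0.2)·(-0.2)) / 4 = 4.8/4 = 1.2

S is symmetric (S[j,i] = S[i,j]). Assembling:

S = [[8.3, -2.1],
 [-2.1, 1.2]]


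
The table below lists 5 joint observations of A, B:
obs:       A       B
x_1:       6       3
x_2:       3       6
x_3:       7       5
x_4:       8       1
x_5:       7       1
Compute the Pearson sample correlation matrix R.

Step 1 — column means:
  mean(A) = (6 + 3 + 7 + 8 + 7) / 5 = 31/5 = 6.2
  mean(B) = (3 + 6 + 5 + 1 + 1) / 5 = 16/5 = 3.2

Step 2 — sample variances and covariances s[i,j] = (1/(n-1)) · Σ_k (x_{k,i} - mean_i) · (x_{k,j} - mean_j), with n-1 = 4:
  s[A,A] = ((-0.2)·(-0.2) + (-3.2)·(-3.2) + (0.8)·(0.8) + (1.8)·(1.8) + (0.8)·(0.8)) / 4 = 14.8/4 = 3.7
  s[A,B] = ((-0.2)·(-0.2) + (-3.2)·(2.8) + (0.8)·(1.8) + (1.8)·(-2.2) + (0.8)·(-2.2)) / 4 = -13.2/4 = -3.3
  s[B,B] = ((-0.2)·(-0.2) + (2.8)·(2.8) + (1.8)·(1.8) + (-2.2)·(-2.2) + (-2.2)·(-2.2)) / 4 = 20.8/4 = 5.2
  Sample standard deviations s_i = √(s[i,i]):
  s(A) = √(3.7) = 1.9235
  s(B) = √(5.2) = 2.2804

Step 3 — r_{ij} = s_{ij} / (s_i · s_j):
  r[A,A] = 1 (diagonal).
  r[A,B] = -3.3 / (1.9235 · 2.2804) = -3.3 / 4.3863 = -0.7523
  r[B,B] = 1 (diagonal).

R is symmetric with unit diagonal. Assembling:

R = [[1, -0.7523],
 [-0.7523, 1]]


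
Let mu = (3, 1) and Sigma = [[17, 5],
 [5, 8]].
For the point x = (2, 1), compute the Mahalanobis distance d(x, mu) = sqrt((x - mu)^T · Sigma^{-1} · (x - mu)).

Step 1 — centre the observation: (x - mu) = (-1, 0).

Step 2 — invert Sigma. det(Sigma) = 17·8 - (5)² = 111.
  Sigma^{-1} = (1/det) · [[d, -b], [-b, a]] = [[0.0721, -0.045],
 [-0.045, 0.1532]].

Step 3 — form the quadratic (x - mu)^T · Sigma^{-1} · (x - mu):
  Sigma^{-1} · (x - mu) = (-0.0721, 0.045).
  (x - mu)^T · [Sigma^{-1} · (x - mu)] = (-1)·(-0.0721) + (0)·(0.045) = 0.0721.

Step 4 — take square root: d = √(0.0721) ≈ 0.2685.

d(x, mu) = √(0.0721) ≈ 0.2685


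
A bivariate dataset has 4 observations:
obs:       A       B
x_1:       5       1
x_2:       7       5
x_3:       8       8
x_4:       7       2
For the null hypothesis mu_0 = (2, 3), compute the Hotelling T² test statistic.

Step 1 — sample mean vector:
  mean(A) = (5 + 7 + 8 + 7) / 4 = 27/4 = 6.75
  mean(B) = (1 + 5 + 8 + 2) / 4 = 16/4 = 4
  x̄ = (6.75, 4),  deviation x̄ - mu_0 = (6.75, 4) - (2, 3) = (4.75, 1).

Step 2 — sample covariance matrix, S[i,j] = (1/(n-1)) · Σ_k (x_{k,i} - mean_i) · (x_{k,j} - mean_j), divisor n-1 = 3:
  S[A,A] = ((-1.75)·(-1.75) + (0.25)·(0.25) + (1.25)·(1.25) + (0.25)·(0.25)) / 3 = 4.75/3 = 1.5833
  S[A,B] = ((-1.75)·(-3) + (0.25)·(1) + (1.25)·(4) + (0.25)·(-2)) / 3 = 10/3 = 3.3333
  S[B,B] = ((-3)·(-3) + (1)·(1) + (4)·(4) + (-2)·(-2)) / 3 = 30/3 = 10
  S = [[1.5833, 3.3333],
 [3.3333, 10]].

Step 3 — invert S. det(S) = 1.5833·10 - (3.3333)² = 4.7222.
  S^{-1} = (1/det) · [[d, -b], [-b, a]] = [[2.1176, -0.7059],
 [-0.7059, 0.3353]].

Step 4 — quadratic form (x̄ - mu_0)^T · S^{-1} · (x̄ - mu_0):
  S^{-1} · (x̄ - mu_0) = (9.3529, -3.0176),
  (x̄ - mu_0)^T · [...] = (4.75)·(9.3529) + (1)·(-3.0176) = 41.4088.

Step 5 — scale by n: T² = 4 · 41.4088 = 165.6353.

T² ≈ 165.6353


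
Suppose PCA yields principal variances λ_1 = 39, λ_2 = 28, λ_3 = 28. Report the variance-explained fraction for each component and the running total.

Step 1 — total variance = trace(Sigma) = Σ λ_i = 39 + 28 + 28 = 95.

Step 2 — fraction explained by component i = λ_i / Σ λ:
  PC1: 39/95 = 0.4105
  PC2: 28/95 = 0.2947
  PC3: 28/95 = 0.2947

Step 3 — cumulative fraction after k components = (λ_1 + ... + λ_k) / Σ λ:
  k = 1: 39/95 = 0.4105
  k = 2: (39 + 28)/95 = 67/95 = 0.7053
  k = 3: (39 + 28 + 28)/95 = 95/95 = 1

Summary (fraction, with percent):

explained: PC1 0.4105 (41.05%), PC2 0.2947 (29.47%), PC3 0.2947 (29.47%);  cumulative: 0.4105, 0.7053, 1


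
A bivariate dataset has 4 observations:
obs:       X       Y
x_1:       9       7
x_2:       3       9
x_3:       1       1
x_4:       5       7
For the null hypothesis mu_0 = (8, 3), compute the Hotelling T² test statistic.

Step 1 — sample mean vector:
  mean(X) = (9 + 3 + 1 + 5) / 4 = 18/4 = 4.5
  mean(Y) = (7 + 9 + 1 + 7) / 4 = 24/4 = 6
  x̄ = (4.5, 6),  deviation x̄ - mu_0 = (4.5, 6) - (8, 3) = (-3.5, 3).

Step 2 — sample covariance matrix, S[i,j] = (1/(n-1)) · Σ_k (x_{k,i} - mean_i) · (x_{k,j} - mean_j), divisor n-1 = 3:
  S[X,X] = ((4.5)·(4.5) + (-1.5)·(-1.5) + (-3.5)·(-3.5) + (0.5)·(0.5)) / 3 = 35/3 = 11.6667
  S[X,Y] = ((4.5)·(1) + (-1.5)·(3) + (-3.5)·(-5) + (0.5)·(1)) / 3 = 18/3 = 6
  S[Y,Y] = ((1)·(1) + (3)·(3) + (-5)·(-5) + (1)·(1)) / 3 = 36/3 = 12
  S = [[11.6667, 6],
 [6, 12]].

Step 3 — invert S. det(S) = 11.6667·12 - (6)² = 104.
  S^{-1} = (1/det) · [[d, -b], [-b, a]] = [[0.1154, -0.0577],
 [-0.0577, 0.1122]].

Step 4 — quadratic form (x̄ - mu_0)^T · S^{-1} · (x̄ - mu_0):
  S^{-1} · (x̄ - mu_0) = (-0.5769, 0.5385),
  (x̄ - mu_0)^T · [...] = (-3.5)·(-0.5769) + (3)·(0.5385) = 3.6346.

Step 5 — scale by n: T² = 4 · 3.6346 = 14.5385.

T² ≈ 14.5385


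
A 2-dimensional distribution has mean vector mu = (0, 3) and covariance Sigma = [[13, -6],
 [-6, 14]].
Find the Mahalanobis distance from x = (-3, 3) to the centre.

Step 1 — centre the observation: (x - mu) = (-3, 0).

Step 2 — invert Sigma. det(Sigma) = 13·14 - (-6)² = 146.
  Sigma^{-1} = (1/det) · [[d, -b], [-b, a]] = [[0.0959, 0.0411],
 [0.0411, 0.089]].

Step 3 — form the quadratic (x - mu)^T · Sigma^{-1} · (x - mu):
  Sigma^{-1} · (x - mu) = (-0.2877, -0.1233).
  (x - mu)^T · [Sigma^{-1} · (x - mu)] = (-3)·(-0.2877) + (0)·(-0.1233) = 0.863.

Step 4 — take square root: d = √(0.863) ≈ 0.929.

d(x, mu) = √(0.863) ≈ 0.929


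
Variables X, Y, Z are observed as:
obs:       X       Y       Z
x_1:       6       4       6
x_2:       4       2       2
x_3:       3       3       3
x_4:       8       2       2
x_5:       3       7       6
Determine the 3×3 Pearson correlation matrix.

Step 1 — column means:
  mean(X) = (6 + 4 + 3 + 8 + 3) / 5 = 24/5 = 4.8
  mean(Y) = (4 + 2 + 3 + 2 + 7) / 5 = 18/5 = 3.6
  mean(Z) = (6 + 2 + 3 + 2 + 6) / 5 = 19/5 = 3.8

Step 2 — sample variances and covariances s[i,j] = (1/(n-1)) · Σ_k (x_{k,i} - mean_i) · (x_{k,j} - mean_j), with n-1 = 4:
  s[X,X] = ((1.2)·(1.2) + (-0.8)·(-0.8) + (-1.8)·(-1.8) + (3.2)·(3.2) + (-1.8)·(-1.8)) / 4 = 18.8/4 = 4.7
  s[X,Y] = ((1.2)·(0.4) + (-0.8)·(-1.6) + (-1.8)·(-0.6) + (3.2)·(-1.6) + (-1.8)·(3.4)) / 4 = -8.4/4 = -2.1
  s[X,Z] = ((1.2)·(2.2) + (-0.8)·(-1.8) + (-1.8)·(-0.8) + (3.2)·(-1.8) + (-1.8)·(2.2)) / 4 = -4.2/4 = -1.05
  s[Y,Y] = ((0.4)·(0.4) + (-1.6)·(-1.6) + (-0.6)·(-0.6) + (-1.6)·(-1.6) + (3.4)·(3.4)) / 4 = 17.2/4 = 4.3
  s[Y,Z] = ((0.4)·(2.2) + (-1.6)·(-1.8) + (-0.6)·(-0.8) + (-1.6)·(-1.8) + (3.4)·(2.2)) / 4 = 14.6/4 = 3.65
  s[Z,Z] = ((2.2)·(2.2) + (-1.8)·(-1.8) + (-0.8)·(-0.8) + (-1.8)·(-1.8) + (2.2)·(2.2)) / 4 = 16.8/4 = 4.2
  Sample standard deviations s_i = √(s[i,i]):
  s(X) = √(4.7) = 2.1679
  s(Y) = √(4.3) = 2.0736
  s(Z) = √(4.2) = 2.0494

Step 3 — r_{ij} = s_{ij} / (s_i · s_j):
  r[X,X] = 1 (diagonal).
  r[X,Y] = -2.1 / (2.1679 · 2.0736) = -2.1 / 4.4956 = -0.4671
  r[X,Z] = -1.05 / (2.1679 · 2.0494) = -1.05 / 4.443 = -0.2363
  r[Y,Y] = 1 (diagonal).
  r[Y,Z] = 3.65 / (2.0736 · 2.0494) = 3.65 / 4.2497 = 0.8589
  r[Z,Z] = 1 (diagonal).

R is symmetric with unit diagonal. Assembling:

R = [[1, -0.4671, -0.2363],
 [-0.4671, 1, 0.8589],
 [-0.2363, 0.8589, 1]]


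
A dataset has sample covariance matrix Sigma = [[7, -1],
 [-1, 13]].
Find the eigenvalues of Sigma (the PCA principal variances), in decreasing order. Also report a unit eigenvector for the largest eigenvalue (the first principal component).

Step 1 — characteristic polynomial of 2×2 Sigma:
  det(Sigma - λI) = λ² - trace · λ + det = 0.
  trace = 7 + 13 = 20, det = 7·13 - (-1)² = 90.
Step 2 — discriminant:
  Δ = trace² - 4·det = 400 - 360 = 40.
Step 3 — eigenvalues:
  λ = (trace ± √Δ)/2 = (20 ± 6.3246)/2,
  λ_1 = 13.1623,  λ_2 = 6.8377.

Step 4 — unit eigenvector for λ_1: solve (Sigma - λ_1 I)v = 0. First row:
  (7 - 13.1623)·v_x + (-1)·v_y = 0, i.e. (-6.1623)·v_x + (-1)·v_y = 0,
  so v ∝ (b, λ_1 - a) = (-1, 6.1623); multiply by -1 so the first entry is positive: u = (1, -6.1623).
  ||u|| = √((1)² + (-6.1623)²) = √(38.9737) ≈ 6.2429,
  v_1 = u/||u|| ≈ (0.1602, -0.9871) (||v_1|| = 1).

λ_1 = 13.1623,  λ_2 = 6.8377;  v_1 ≈ (0.1602, -0.9871)


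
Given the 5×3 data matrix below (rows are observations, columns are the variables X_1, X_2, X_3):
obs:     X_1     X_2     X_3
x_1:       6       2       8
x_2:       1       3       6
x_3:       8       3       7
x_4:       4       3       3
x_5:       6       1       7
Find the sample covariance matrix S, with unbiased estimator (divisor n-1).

Step 1 — column means:
  mean(X_1) = (6 + 1 + 8 + 4 + 6) / 5 = 25/5 = 5
  mean(X_2) = (2 + 3 + 3 + 3 + 1) / 5 = 12/5 = 2.4
  mean(X_3) = (8 + 6 + 7 + 3 + 7) / 5 = 31/5 = 6.2

Step 2 — sample covariance S[i,j] = (1/(n-1)) · Σ_k (x_{k,i} - mean_i) · (x_{k,j} - mean_j), with n-1 = 4.
  S[X_1,X_1] = ((1)·(1) + (-4)·(-4) + (3)·(3) + (-1)·(-1) + (1)·(1)) / 4 = 28/4 = 7
  S[X_1,X_2] = ((1)·(-0.4) + (-4)·(0.6) + (3)·(0.6) + (-1)·(0.6) + (1)·(-1.4)) / 4 = -3/4 = -0.75
  S[X_1,X_3] = ((1)·(1.8) + (-4)·(-0.2) + (3)·(0.8) + (-1)·(-3.2) + (1)·(0.8)) / 4 = 9/4 = 2.25
  S[X_2,X_2] = ((-0.4)·(-0.4) + (0.6)·(0.6) + (0.6)·(0.6) + (0.6)·(0.6) + (-1.4)·(-1.4)) / 4 = 3.2/4 = 0.8
  S[X_2,X_3] = ((-0.4)·(1.8) + (0.6)·(-0.2) + (0.6)·(0.8) + (0.6)·(-3.2) + (-1.4)·(0.8)) / 4 = -3.4/4 = -0.85
  S[X_3,X_3] = ((1.8)·(1.8) + (-0.2)·(-0.2) + (0.8)·(0.8) + (-3.2)·(-3.2) + (0.8)·(0.8)) / 4 = 14.8/4 = 3.7

S is symmetric (S[j,i] = S[i,j]). Assembling:

S = [[7, -0.75, 2.25],
 [-0.75, 0.8, -0.85],
 [2.25, -0.85, 3.7]]


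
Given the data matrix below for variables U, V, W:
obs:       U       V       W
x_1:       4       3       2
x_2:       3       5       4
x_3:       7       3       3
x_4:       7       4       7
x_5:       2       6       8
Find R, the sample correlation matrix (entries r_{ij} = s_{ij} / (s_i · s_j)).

Step 1 — column means:
  mean(U) = (4 + 3 + 7 + 7 + 2) / 5 = 23/5 = 4.6
  mean(V) = (3 + 5 + 3 + 4 + 6) / 5 = 21/5 = 4.2
  mean(W) = (2 + 4 + 3 + 7 + 8) / 5 = 24/5 = 4.8

Step 2 — sample variances and covariances s[i,j] = (1/(n-1)) · Σ_k (x_{k,i} - mean_i) · (x_{k,j} - mean_j), with n-1 = 4:
  s[U,U] = ((-0.6)·(-0.6) + (-1.6)·(-1.6) + (2.4)·(2.4) + (2.4)·(2.4) + (-2.6)·(-2.6)) / 4 = 21.2/4 = 5.3
  s[U,V] = ((-0.6)·(-1.2) + (-1.6)·(0.8) + (2.4)·(-1.2) + (2.4)·(-0.2) + (-2.6)·(1.8)) / 4 = -8.6/4 = -2.15
  s[U,W] = ((-0.6)·(-2.8) + (-1.6)·(-0.8) + (2.4)·(-1.8) + (2.4)·(2.2) + (-2.6)·(3.2)) / 4 = -4.4/4 = -1.1
  s[V,V] = ((-1.2)·(-1.2) + (0.8)·(0.8) + (-1.2)·(-1.2) + (-0.2)·(-0.2) + (1.8)·(1.8)) / 4 = 6.8/4 = 1.7
  s[V,W] = ((-1.2)·(-2.8) + (0.8)·(-0.8) + (-1.2)·(-1.8) + (-0.2)·(2.2) + (1.8)·(3.2)) / 4 = 10.2/4 = 2.55
  s[W,W] = ((-2.8)·(-2.8) + (-0.8)·(-0.8) + (-1.8)·(-1.8) + (2.2)·(2.2) + (3.2)·(3.2)) / 4 = 26.8/4 = 6.7
  Sample standard deviations s_i = √(s[i,i]):
  s(U) = √(5.3) = 2.3022
  s(V) = √(1.7) = 1.3038
  s(W) = √(6.7) = 2.5884

Step 3 — r_{ij} = s_{ij} / (s_i · s_j):
  r[U,U] = 1 (diagonal).
  r[U,V] = -2.15 / (2.3022 · 1.3038) = -2.15 / 3.0017 = -0.7163
  r[U,W] = -1.1 / (2.3022 · 2.5884) = -1.1 / 5.959 = -0.1846
  r[V,V] = 1 (diagonal).
  r[V,W] = 2.55 / (1.3038 · 2.5884) = 2.55 / 3.3749 = 0.7556
  r[W,W] = 1 (diagonal).

R is symmetric with unit diagonal. Assembling:

R = [[1, -0.7163, -0.1846],
 [-0.7163, 1, 0.7556],
 [-0.1846, 0.7556, 1]]


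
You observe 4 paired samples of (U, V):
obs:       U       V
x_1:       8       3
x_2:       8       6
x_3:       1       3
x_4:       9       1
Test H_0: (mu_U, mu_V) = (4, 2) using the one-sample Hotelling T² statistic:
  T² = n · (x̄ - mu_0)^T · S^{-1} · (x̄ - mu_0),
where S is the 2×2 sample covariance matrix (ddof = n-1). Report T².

Step 1 — sample mean vector:
  mean(U) = (8 + 8 + 1 + 9) / 4 = 26/4 = 6.5
  mean(V) = (3 + 6 + 3 + 1) / 4 = 13/4 = 3.25
  x̄ = (6.5, 3.25),  deviation x̄ - mu_0 = (6.5, 3.25) - (4, 2) = (2.5, 1.25).

Step 2 — sample covariance matrix, S[i,j] = (1/(n-1)) · Σ_k (x_{k,i} - mean_i) · (x_{k,j} - mean_j), divisor n-1 = 3:
  S[U,U] = ((1.5)·(1.5) + (1.5)·(1.5) + (-5.5)·(-5.5) + (2.5)·(2.5)) / 3 = 41/3 = 13.6667
  S[U,V] = ((1.5)·(-0.25) + (1.5)·(2.75) + (-5.5)·(-0.25) + (2.5)·(-2.25)) / 3 = -0.5/3 = -0.1667
  S[V,V] = ((-0.25)·(-0.25) + (2.75)·(2.75) + (-0.25)·(-0.25) + (-2.25)·(-2.25)) / 3 = 12.75/3 = 4.25
  S = [[13.6667, -0.1667],
 [-0.1667, 4.25]].

Step 3 — invert S. det(S) = 13.6667·4.25 - (-0.1667)² = 58.0556.
  S^{-1} = (1/det) · [[d, -b], [-b, a]] = [[0.0732, 0.0029],
 [0.0029, 0.2354]].

Step 4 — quadratic form (x̄ - mu_0)^T · S^{-1} · (x̄ - mu_0):
  S^{-1} · (x̄ - mu_0) = (0.1866, 0.3014),
  (x̄ - mu_0)^T · [...] = (2.5)·(0.1866) + (1.25)·(0.3014) = 0.8433.

Step 5 — scale by n: T² = 4 · 0.8433 = 3.3732.

T² ≈ 3.3732
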